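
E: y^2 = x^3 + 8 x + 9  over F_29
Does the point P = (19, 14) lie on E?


Check whether y^2 = x^3 + 8 x + 9 (mod 29) for (x, y) = (19, 14).
LHS: y^2 = 14^2 mod 29 = 22
RHS: x^3 + 8 x + 9 = 19^3 + 8*19 + 9 mod 29 = 2
LHS != RHS

No, not on the curve


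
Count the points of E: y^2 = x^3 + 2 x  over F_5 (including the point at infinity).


For each x in F_5, count y with y^2 = x^3 + 2 x + 0 mod 5:
  x = 0: RHS = 0, y in [0]  -> 1 point(s)
Affine points: 1. Add the point at infinity: total = 2.

#E(F_5) = 2


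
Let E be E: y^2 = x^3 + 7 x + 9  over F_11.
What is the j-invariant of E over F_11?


Delta = -16(4 a^3 + 27 b^2) mod 11 = 3
-1728 * (4 a)^3 = -1728 * (4*7)^3 mod 11 = 4
j = 4 * 3^(-1) mod 11 = 5

j = 5 (mod 11)


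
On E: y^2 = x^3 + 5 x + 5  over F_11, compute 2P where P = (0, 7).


Doubling: s = (3 x1^2 + a) / (2 y1)
s = (3*0^2 + 5) / (2*7) mod 11 = 9
x3 = s^2 - 2 x1 mod 11 = 9^2 - 2*0 = 4
y3 = s (x1 - x3) - y1 mod 11 = 9 * (0 - 4) - 7 = 1

2P = (4, 1)


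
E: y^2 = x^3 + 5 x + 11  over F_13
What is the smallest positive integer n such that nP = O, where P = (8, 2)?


Compute successive multiples of P until we hit O:
  1P = (8, 2)
  2P = (7, 5)
  3P = (7, 8)
  4P = (8, 11)
  5P = O

ord(P) = 5


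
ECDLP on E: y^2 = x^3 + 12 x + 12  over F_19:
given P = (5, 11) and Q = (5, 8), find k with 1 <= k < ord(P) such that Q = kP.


Enumerate multiples of P until we hit Q = (5, 8):
  1P = (5, 11)
  2P = (14, 13)
  3P = (16, 14)
  4P = (2, 14)
  5P = (13, 16)
  6P = (10, 12)
  7P = (1, 5)
  8P = (1, 14)
  9P = (10, 7)
  10P = (13, 3)
  11P = (2, 5)
  12P = (16, 5)
  13P = (14, 6)
  14P = (5, 8)
Match found at i = 14.

k = 14


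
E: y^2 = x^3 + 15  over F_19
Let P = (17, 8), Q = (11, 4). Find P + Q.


P != Q, so use the chord formula.
s = (y2 - y1) / (x2 - x1) = (15) / (13) mod 19 = 7
x3 = s^2 - x1 - x2 mod 19 = 7^2 - 17 - 11 = 2
y3 = s (x1 - x3) - y1 mod 19 = 7 * (17 - 2) - 8 = 2

P + Q = (2, 2)


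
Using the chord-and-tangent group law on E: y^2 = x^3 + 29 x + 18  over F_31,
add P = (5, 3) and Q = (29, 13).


P != Q, so use the chord formula.
s = (y2 - y1) / (x2 - x1) = (10) / (24) mod 31 = 3
x3 = s^2 - x1 - x2 mod 31 = 3^2 - 5 - 29 = 6
y3 = s (x1 - x3) - y1 mod 31 = 3 * (5 - 6) - 3 = 25

P + Q = (6, 25)


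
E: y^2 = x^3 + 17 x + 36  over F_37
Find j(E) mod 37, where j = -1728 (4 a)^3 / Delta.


Delta = -16(4 a^3 + 27 b^2) mod 37 = 6
-1728 * (4 a)^3 = -1728 * (4*17)^3 mod 37 = 29
j = 29 * 6^(-1) mod 37 = 11

j = 11 (mod 37)


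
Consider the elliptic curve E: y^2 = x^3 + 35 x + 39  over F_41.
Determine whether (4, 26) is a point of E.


Check whether y^2 = x^3 + 35 x + 39 (mod 41) for (x, y) = (4, 26).
LHS: y^2 = 26^2 mod 41 = 20
RHS: x^3 + 35 x + 39 = 4^3 + 35*4 + 39 mod 41 = 38
LHS != RHS

No, not on the curve


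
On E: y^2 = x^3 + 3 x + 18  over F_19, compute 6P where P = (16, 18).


k = 6 = 110_2 (binary, LSB first: 011)
Double-and-add from P = (16, 18):
  bit 0 = 0: acc unchanged = O
  bit 1 = 1: acc = O + (3, 15) = (3, 15)
  bit 2 = 1: acc = (3, 15) + (14, 12) = (6, 10)

6P = (6, 10)


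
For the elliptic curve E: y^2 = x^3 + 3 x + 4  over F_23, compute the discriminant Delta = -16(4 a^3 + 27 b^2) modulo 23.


4 a^3 + 27 b^2 = 4*3^3 + 27*4^2 = 108 + 432 = 540
Delta = -16 * (540) = -8640
Delta mod 23 = 8

Delta = 8 (mod 23)


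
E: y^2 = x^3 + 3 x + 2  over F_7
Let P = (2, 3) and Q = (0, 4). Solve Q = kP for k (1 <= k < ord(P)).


Enumerate multiples of P until we hit Q = (0, 4):
  1P = (2, 3)
  2P = (4, 6)
  3P = (5, 3)
  4P = (0, 4)
Match found at i = 4.

k = 4


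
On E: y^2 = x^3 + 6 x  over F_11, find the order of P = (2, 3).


Compute successive multiples of P until we hit O:
  1P = (2, 3)
  2P = (5, 10)
  3P = (7, 0)
  4P = (5, 1)
  5P = (2, 8)
  6P = O

ord(P) = 6


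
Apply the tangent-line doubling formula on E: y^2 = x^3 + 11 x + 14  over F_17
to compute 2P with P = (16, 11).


Doubling: s = (3 x1^2 + a) / (2 y1)
s = (3*16^2 + 11) / (2*11) mod 17 = 13
x3 = s^2 - 2 x1 mod 17 = 13^2 - 2*16 = 1
y3 = s (x1 - x3) - y1 mod 17 = 13 * (16 - 1) - 11 = 14

2P = (1, 14)


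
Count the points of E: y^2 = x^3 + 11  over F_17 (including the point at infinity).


For each x in F_17, count y with y^2 = x^3 + 0 x + 11 mod 17:
  x = 2: RHS = 2, y in [6, 11]  -> 2 point(s)
  x = 3: RHS = 4, y in [2, 15]  -> 2 point(s)
  x = 5: RHS = 0, y in [0]  -> 1 point(s)
  x = 8: RHS = 13, y in [8, 9]  -> 2 point(s)
  x = 9: RHS = 9, y in [3, 14]  -> 2 point(s)
  x = 10: RHS = 8, y in [5, 12]  -> 2 point(s)
  x = 11: RHS = 16, y in [4, 13]  -> 2 point(s)
  x = 13: RHS = 15, y in [7, 10]  -> 2 point(s)
  x = 14: RHS = 1, y in [1, 16]  -> 2 point(s)
Affine points: 17. Add the point at infinity: total = 18.

#E(F_17) = 18


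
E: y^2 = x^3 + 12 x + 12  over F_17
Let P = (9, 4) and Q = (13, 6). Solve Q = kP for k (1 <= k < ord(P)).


Enumerate multiples of P until we hit Q = (13, 6):
  1P = (9, 4)
  2P = (16, 13)
  3P = (11, 8)
  4P = (1, 12)
  5P = (8, 12)
  6P = (13, 11)
  7P = (14, 0)
  8P = (13, 6)
Match found at i = 8.

k = 8


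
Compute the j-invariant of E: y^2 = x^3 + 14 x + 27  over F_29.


Delta = -16(4 a^3 + 27 b^2) mod 29 = 20
-1728 * (4 a)^3 = -1728 * (4*14)^3 mod 29 = 20
j = 20 * 20^(-1) mod 29 = 1

j = 1 (mod 29)


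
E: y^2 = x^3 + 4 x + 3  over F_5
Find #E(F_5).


For each x in F_5, count y with y^2 = x^3 + 4 x + 3 mod 5:
  x = 2: RHS = 4, y in [2, 3]  -> 2 point(s)
Affine points: 2. Add the point at infinity: total = 3.

#E(F_5) = 3


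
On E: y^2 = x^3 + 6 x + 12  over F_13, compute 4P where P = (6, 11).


k = 4 = 100_2 (binary, LSB first: 001)
Double-and-add from P = (6, 11):
  bit 0 = 0: acc unchanged = O
  bit 1 = 0: acc unchanged = O
  bit 2 = 1: acc = O + (8, 0) = (8, 0)

4P = (8, 0)


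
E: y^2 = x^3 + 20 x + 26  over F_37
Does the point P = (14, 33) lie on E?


Check whether y^2 = x^3 + 20 x + 26 (mod 37) for (x, y) = (14, 33).
LHS: y^2 = 33^2 mod 37 = 16
RHS: x^3 + 20 x + 26 = 14^3 + 20*14 + 26 mod 37 = 16
LHS = RHS

Yes, on the curve


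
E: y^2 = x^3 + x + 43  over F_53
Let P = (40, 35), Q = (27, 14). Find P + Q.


P != Q, so use the chord formula.
s = (y2 - y1) / (x2 - x1) = (32) / (40) mod 53 = 22
x3 = s^2 - x1 - x2 mod 53 = 22^2 - 40 - 27 = 46
y3 = s (x1 - x3) - y1 mod 53 = 22 * (40 - 46) - 35 = 45

P + Q = (46, 45)


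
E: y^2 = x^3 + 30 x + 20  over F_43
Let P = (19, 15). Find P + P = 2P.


Doubling: s = (3 x1^2 + a) / (2 y1)
s = (3*19^2 + 30) / (2*15) mod 43 = 7
x3 = s^2 - 2 x1 mod 43 = 7^2 - 2*19 = 11
y3 = s (x1 - x3) - y1 mod 43 = 7 * (19 - 11) - 15 = 41

2P = (11, 41)


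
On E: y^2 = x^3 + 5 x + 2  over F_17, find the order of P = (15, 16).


Compute successive multiples of P until we hit O:
  1P = (15, 16)
  2P = (4, 1)
  3P = (0, 6)
  4P = (10, 10)
  5P = (5, 13)
  6P = (1, 12)
  7P = (16, 8)
  8P = (16, 9)
  ... (continuing to 15P)
  15P = O

ord(P) = 15


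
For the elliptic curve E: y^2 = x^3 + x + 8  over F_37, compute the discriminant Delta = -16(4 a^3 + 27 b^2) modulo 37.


4 a^3 + 27 b^2 = 4*1^3 + 27*8^2 = 4 + 1728 = 1732
Delta = -16 * (1732) = -27712
Delta mod 37 = 1

Delta = 1 (mod 37)


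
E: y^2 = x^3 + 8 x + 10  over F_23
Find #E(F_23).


For each x in F_23, count y with y^2 = x^3 + 8 x + 10 mod 23:
  x = 7: RHS = 18, y in [8, 15]  -> 2 point(s)
  x = 9: RHS = 6, y in [11, 12]  -> 2 point(s)
  x = 10: RHS = 9, y in [3, 20]  -> 2 point(s)
  x = 11: RHS = 3, y in [7, 16]  -> 2 point(s)
  x = 15: RHS = 9, y in [3, 20]  -> 2 point(s)
  x = 16: RHS = 2, y in [5, 18]  -> 2 point(s)
  x = 18: RHS = 6, y in [11, 12]  -> 2 point(s)
  x = 19: RHS = 6, y in [11, 12]  -> 2 point(s)
  x = 21: RHS = 9, y in [3, 20]  -> 2 point(s)
  x = 22: RHS = 1, y in [1, 22]  -> 2 point(s)
Affine points: 20. Add the point at infinity: total = 21.

#E(F_23) = 21


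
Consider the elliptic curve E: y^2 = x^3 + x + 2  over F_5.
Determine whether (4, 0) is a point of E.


Check whether y^2 = x^3 + 1 x + 2 (mod 5) for (x, y) = (4, 0).
LHS: y^2 = 0^2 mod 5 = 0
RHS: x^3 + 1 x + 2 = 4^3 + 1*4 + 2 mod 5 = 0
LHS = RHS

Yes, on the curve


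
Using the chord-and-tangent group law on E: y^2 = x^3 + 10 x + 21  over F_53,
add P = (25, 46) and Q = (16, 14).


P != Q, so use the chord formula.
s = (y2 - y1) / (x2 - x1) = (21) / (44) mod 53 = 33
x3 = s^2 - x1 - x2 mod 53 = 33^2 - 25 - 16 = 41
y3 = s (x1 - x3) - y1 mod 53 = 33 * (25 - 41) - 46 = 9

P + Q = (41, 9)


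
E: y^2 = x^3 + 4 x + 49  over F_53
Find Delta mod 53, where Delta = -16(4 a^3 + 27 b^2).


4 a^3 + 27 b^2 = 4*4^3 + 27*49^2 = 256 + 64827 = 65083
Delta = -16 * (65083) = -1041328
Delta mod 53 = 16

Delta = 16 (mod 53)


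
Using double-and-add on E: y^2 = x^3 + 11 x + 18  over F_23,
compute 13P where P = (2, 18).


k = 13 = 1101_2 (binary, LSB first: 1011)
Double-and-add from P = (2, 18):
  bit 0 = 1: acc = O + (2, 18) = (2, 18)
  bit 1 = 0: acc unchanged = (2, 18)
  bit 2 = 1: acc = (2, 18) + (9, 8) = (7, 22)
  bit 3 = 1: acc = (7, 22) + (13, 9) = (16, 9)

13P = (16, 9)


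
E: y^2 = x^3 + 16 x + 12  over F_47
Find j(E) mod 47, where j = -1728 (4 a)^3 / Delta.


Delta = -16(4 a^3 + 27 b^2) mod 47 = 42
-1728 * (4 a)^3 = -1728 * (4*16)^3 mod 47 = 40
j = 40 * 42^(-1) mod 47 = 39

j = 39 (mod 47)


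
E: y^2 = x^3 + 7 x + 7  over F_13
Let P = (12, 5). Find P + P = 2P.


Doubling: s = (3 x1^2 + a) / (2 y1)
s = (3*12^2 + 7) / (2*5) mod 13 = 1
x3 = s^2 - 2 x1 mod 13 = 1^2 - 2*12 = 3
y3 = s (x1 - x3) - y1 mod 13 = 1 * (12 - 3) - 5 = 4

2P = (3, 4)


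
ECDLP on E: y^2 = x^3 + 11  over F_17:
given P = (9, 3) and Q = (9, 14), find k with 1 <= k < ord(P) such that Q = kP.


Enumerate multiples of P until we hit Q = (9, 14):
  1P = (9, 3)
  2P = (3, 2)
  3P = (14, 16)
  4P = (13, 7)
  5P = (13, 10)
  6P = (14, 1)
  7P = (3, 15)
  8P = (9, 14)
Match found at i = 8.

k = 8


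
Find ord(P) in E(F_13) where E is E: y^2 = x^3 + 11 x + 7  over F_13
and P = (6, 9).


Compute successive multiples of P until we hit O:
  1P = (6, 9)
  2P = (10, 5)
  3P = (11, 9)
  4P = (9, 4)
  5P = (8, 3)
  6P = (8, 10)
  7P = (9, 9)
  8P = (11, 4)
  ... (continuing to 11P)
  11P = O

ord(P) = 11


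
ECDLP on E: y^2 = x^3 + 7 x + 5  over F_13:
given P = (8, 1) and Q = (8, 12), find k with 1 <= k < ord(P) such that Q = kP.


Enumerate multiples of P until we hit Q = (8, 12):
  1P = (8, 1)
  2P = (1, 0)
  3P = (8, 12)
Match found at i = 3.

k = 3


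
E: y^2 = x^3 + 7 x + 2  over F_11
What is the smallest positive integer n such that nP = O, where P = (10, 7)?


Compute successive multiples of P until we hit O:
  1P = (10, 7)
  2P = (7, 3)
  3P = (8, 3)
  4P = (8, 8)
  5P = (7, 8)
  6P = (10, 4)
  7P = O

ord(P) = 7


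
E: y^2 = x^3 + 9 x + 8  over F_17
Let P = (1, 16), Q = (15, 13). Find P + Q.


P != Q, so use the chord formula.
s = (y2 - y1) / (x2 - x1) = (14) / (14) mod 17 = 1
x3 = s^2 - x1 - x2 mod 17 = 1^2 - 1 - 15 = 2
y3 = s (x1 - x3) - y1 mod 17 = 1 * (1 - 2) - 16 = 0

P + Q = (2, 0)


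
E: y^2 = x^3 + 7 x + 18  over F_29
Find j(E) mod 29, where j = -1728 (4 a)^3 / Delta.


Delta = -16(4 a^3 + 27 b^2) mod 29 = 16
-1728 * (4 a)^3 = -1728 * (4*7)^3 mod 29 = 17
j = 17 * 16^(-1) mod 29 = 21

j = 21 (mod 29)


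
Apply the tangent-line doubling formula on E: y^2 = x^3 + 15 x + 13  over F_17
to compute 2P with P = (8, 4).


Doubling: s = (3 x1^2 + a) / (2 y1)
s = (3*8^2 + 15) / (2*4) mod 17 = 11
x3 = s^2 - 2 x1 mod 17 = 11^2 - 2*8 = 3
y3 = s (x1 - x3) - y1 mod 17 = 11 * (8 - 3) - 4 = 0

2P = (3, 0)


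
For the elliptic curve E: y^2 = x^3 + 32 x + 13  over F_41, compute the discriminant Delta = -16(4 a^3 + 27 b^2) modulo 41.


4 a^3 + 27 b^2 = 4*32^3 + 27*13^2 = 131072 + 4563 = 135635
Delta = -16 * (135635) = -2170160
Delta mod 41 = 11

Delta = 11 (mod 41)


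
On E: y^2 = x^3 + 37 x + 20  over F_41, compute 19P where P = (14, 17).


k = 19 = 10011_2 (binary, LSB first: 11001)
Double-and-add from P = (14, 17):
  bit 0 = 1: acc = O + (14, 17) = (14, 17)
  bit 1 = 1: acc = (14, 17) + (5, 17) = (22, 24)
  bit 2 = 0: acc unchanged = (22, 24)
  bit 3 = 0: acc unchanged = (22, 24)
  bit 4 = 1: acc = (22, 24) + (0, 15) = (14, 24)

19P = (14, 24)


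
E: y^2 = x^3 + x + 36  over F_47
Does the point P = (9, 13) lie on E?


Check whether y^2 = x^3 + 1 x + 36 (mod 47) for (x, y) = (9, 13).
LHS: y^2 = 13^2 mod 47 = 28
RHS: x^3 + 1 x + 36 = 9^3 + 1*9 + 36 mod 47 = 22
LHS != RHS

No, not on the curve


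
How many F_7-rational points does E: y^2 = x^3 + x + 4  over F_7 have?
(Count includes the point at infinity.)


For each x in F_7, count y with y^2 = x^3 + 1 x + 4 mod 7:
  x = 0: RHS = 4, y in [2, 5]  -> 2 point(s)
  x = 2: RHS = 0, y in [0]  -> 1 point(s)
  x = 4: RHS = 2, y in [3, 4]  -> 2 point(s)
  x = 5: RHS = 1, y in [1, 6]  -> 2 point(s)
  x = 6: RHS = 2, y in [3, 4]  -> 2 point(s)
Affine points: 9. Add the point at infinity: total = 10.

#E(F_7) = 10


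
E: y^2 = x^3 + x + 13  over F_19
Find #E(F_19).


For each x in F_19, count y with y^2 = x^3 + 1 x + 13 mod 19:
  x = 2: RHS = 4, y in [2, 17]  -> 2 point(s)
  x = 3: RHS = 5, y in [9, 10]  -> 2 point(s)
  x = 4: RHS = 5, y in [9, 10]  -> 2 point(s)
  x = 6: RHS = 7, y in [8, 11]  -> 2 point(s)
  x = 8: RHS = 1, y in [1, 18]  -> 2 point(s)
  x = 10: RHS = 16, y in [4, 15]  -> 2 point(s)
  x = 11: RHS = 6, y in [5, 14]  -> 2 point(s)
  x = 12: RHS = 5, y in [9, 10]  -> 2 point(s)
  x = 13: RHS = 0, y in [0]  -> 1 point(s)
  x = 14: RHS = 16, y in [4, 15]  -> 2 point(s)
  x = 18: RHS = 11, y in [7, 12]  -> 2 point(s)
Affine points: 21. Add the point at infinity: total = 22.

#E(F_19) = 22


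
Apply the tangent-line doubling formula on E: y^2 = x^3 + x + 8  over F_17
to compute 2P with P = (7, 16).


Doubling: s = (3 x1^2 + a) / (2 y1)
s = (3*7^2 + 1) / (2*16) mod 17 = 11
x3 = s^2 - 2 x1 mod 17 = 11^2 - 2*7 = 5
y3 = s (x1 - x3) - y1 mod 17 = 11 * (7 - 5) - 16 = 6

2P = (5, 6)


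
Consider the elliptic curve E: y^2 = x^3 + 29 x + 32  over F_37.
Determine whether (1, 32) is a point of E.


Check whether y^2 = x^3 + 29 x + 32 (mod 37) for (x, y) = (1, 32).
LHS: y^2 = 32^2 mod 37 = 25
RHS: x^3 + 29 x + 32 = 1^3 + 29*1 + 32 mod 37 = 25
LHS = RHS

Yes, on the curve


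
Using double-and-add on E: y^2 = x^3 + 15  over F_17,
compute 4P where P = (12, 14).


k = 4 = 100_2 (binary, LSB first: 001)
Double-and-add from P = (12, 14):
  bit 0 = 0: acc unchanged = O
  bit 1 = 0: acc unchanged = O
  bit 2 = 1: acc = O + (7, 16) = (7, 16)

4P = (7, 16)


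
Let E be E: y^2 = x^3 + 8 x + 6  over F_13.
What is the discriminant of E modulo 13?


4 a^3 + 27 b^2 = 4*8^3 + 27*6^2 = 2048 + 972 = 3020
Delta = -16 * (3020) = -48320
Delta mod 13 = 1

Delta = 1 (mod 13)


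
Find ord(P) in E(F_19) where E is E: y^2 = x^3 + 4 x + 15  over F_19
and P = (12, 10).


Compute successive multiples of P until we hit O:
  1P = (12, 10)
  2P = (15, 12)
  3P = (3, 15)
  4P = (9, 1)
  5P = (7, 5)
  6P = (1, 1)
  7P = (4, 0)
  8P = (1, 18)
  ... (continuing to 14P)
  14P = O

ord(P) = 14


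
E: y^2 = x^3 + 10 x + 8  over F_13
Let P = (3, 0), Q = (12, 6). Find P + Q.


P != Q, so use the chord formula.
s = (y2 - y1) / (x2 - x1) = (6) / (9) mod 13 = 5
x3 = s^2 - x1 - x2 mod 13 = 5^2 - 3 - 12 = 10
y3 = s (x1 - x3) - y1 mod 13 = 5 * (3 - 10) - 0 = 4

P + Q = (10, 4)


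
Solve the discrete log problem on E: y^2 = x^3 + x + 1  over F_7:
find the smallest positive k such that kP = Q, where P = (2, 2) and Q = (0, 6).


Enumerate multiples of P until we hit Q = (0, 6):
  1P = (2, 2)
  2P = (0, 1)
  3P = (0, 6)
Match found at i = 3.

k = 3


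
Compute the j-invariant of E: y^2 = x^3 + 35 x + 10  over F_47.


Delta = -16(4 a^3 + 27 b^2) mod 47 = 41
-1728 * (4 a)^3 = -1728 * (4*35)^3 mod 47 = 36
j = 36 * 41^(-1) mod 47 = 41

j = 41 (mod 47)


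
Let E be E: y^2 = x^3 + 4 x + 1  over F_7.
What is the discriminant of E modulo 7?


4 a^3 + 27 b^2 = 4*4^3 + 27*1^2 = 256 + 27 = 283
Delta = -16 * (283) = -4528
Delta mod 7 = 1

Delta = 1 (mod 7)


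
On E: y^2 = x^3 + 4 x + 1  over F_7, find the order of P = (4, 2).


Compute successive multiples of P until we hit O:
  1P = (4, 2)
  2P = (0, 1)
  3P = (0, 6)
  4P = (4, 5)
  5P = O

ord(P) = 5


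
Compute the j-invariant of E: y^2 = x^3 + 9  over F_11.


Delta = -16(4 a^3 + 27 b^2) mod 11 = 10
-1728 * (4 a)^3 = -1728 * (4*0)^3 mod 11 = 0
j = 0 * 10^(-1) mod 11 = 0

j = 0 (mod 11)


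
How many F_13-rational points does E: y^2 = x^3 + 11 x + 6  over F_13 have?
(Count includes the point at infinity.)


For each x in F_13, count y with y^2 = x^3 + 11 x + 6 mod 13:
  x = 2: RHS = 10, y in [6, 7]  -> 2 point(s)
  x = 3: RHS = 1, y in [1, 12]  -> 2 point(s)
  x = 4: RHS = 10, y in [6, 7]  -> 2 point(s)
  x = 5: RHS = 4, y in [2, 11]  -> 2 point(s)
  x = 7: RHS = 10, y in [6, 7]  -> 2 point(s)
Affine points: 10. Add the point at infinity: total = 11.

#E(F_13) = 11


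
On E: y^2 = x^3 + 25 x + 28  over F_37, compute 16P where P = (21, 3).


k = 16 = 10000_2 (binary, LSB first: 00001)
Double-and-add from P = (21, 3):
  bit 0 = 0: acc unchanged = O
  bit 1 = 0: acc unchanged = O
  bit 2 = 0: acc unchanged = O
  bit 3 = 0: acc unchanged = O
  bit 4 = 1: acc = O + (35, 28) = (35, 28)

16P = (35, 28)


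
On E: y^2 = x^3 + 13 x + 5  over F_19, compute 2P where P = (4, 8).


Doubling: s = (3 x1^2 + a) / (2 y1)
s = (3*4^2 + 13) / (2*8) mod 19 = 5
x3 = s^2 - 2 x1 mod 19 = 5^2 - 2*4 = 17
y3 = s (x1 - x3) - y1 mod 19 = 5 * (4 - 17) - 8 = 3

2P = (17, 3)


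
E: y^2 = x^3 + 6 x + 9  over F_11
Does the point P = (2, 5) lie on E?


Check whether y^2 = x^3 + 6 x + 9 (mod 11) for (x, y) = (2, 5).
LHS: y^2 = 5^2 mod 11 = 3
RHS: x^3 + 6 x + 9 = 2^3 + 6*2 + 9 mod 11 = 7
LHS != RHS

No, not on the curve


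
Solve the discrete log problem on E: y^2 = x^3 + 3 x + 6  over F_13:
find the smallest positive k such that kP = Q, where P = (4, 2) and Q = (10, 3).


Enumerate multiples of P until we hit Q = (10, 3):
  1P = (4, 2)
  2P = (1, 7)
  3P = (5, 4)
  4P = (8, 3)
  5P = (10, 3)
Match found at i = 5.

k = 5


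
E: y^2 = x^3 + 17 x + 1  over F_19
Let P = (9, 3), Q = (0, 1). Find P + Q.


P != Q, so use the chord formula.
s = (y2 - y1) / (x2 - x1) = (17) / (10) mod 19 = 15
x3 = s^2 - x1 - x2 mod 19 = 15^2 - 9 - 0 = 7
y3 = s (x1 - x3) - y1 mod 19 = 15 * (9 - 7) - 3 = 8

P + Q = (7, 8)


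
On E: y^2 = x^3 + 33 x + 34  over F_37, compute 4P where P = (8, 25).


k = 4 = 100_2 (binary, LSB first: 001)
Double-and-add from P = (8, 25):
  bit 0 = 0: acc unchanged = O
  bit 1 = 0: acc unchanged = O
  bit 2 = 1: acc = O + (20, 6) = (20, 6)

4P = (20, 6)


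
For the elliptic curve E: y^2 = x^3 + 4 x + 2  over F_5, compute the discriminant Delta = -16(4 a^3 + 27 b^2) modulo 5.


4 a^3 + 27 b^2 = 4*4^3 + 27*2^2 = 256 + 108 = 364
Delta = -16 * (364) = -5824
Delta mod 5 = 1

Delta = 1 (mod 5)


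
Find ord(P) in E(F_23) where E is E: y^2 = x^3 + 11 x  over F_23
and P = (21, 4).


Compute successive multiples of P until we hit O:
  1P = (21, 4)
  2P = (4, 19)
  3P = (10, 12)
  4P = (18, 21)
  5P = (11, 16)
  6P = (9, 0)
  7P = (11, 7)
  8P = (18, 2)
  ... (continuing to 12P)
  12P = O

ord(P) = 12


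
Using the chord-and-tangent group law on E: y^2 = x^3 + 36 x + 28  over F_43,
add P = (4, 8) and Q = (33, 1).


P != Q, so use the chord formula.
s = (y2 - y1) / (x2 - x1) = (36) / (29) mod 43 = 22
x3 = s^2 - x1 - x2 mod 43 = 22^2 - 4 - 33 = 17
y3 = s (x1 - x3) - y1 mod 43 = 22 * (4 - 17) - 8 = 7

P + Q = (17, 7)


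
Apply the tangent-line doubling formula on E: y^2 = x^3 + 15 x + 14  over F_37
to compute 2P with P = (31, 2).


Doubling: s = (3 x1^2 + a) / (2 y1)
s = (3*31^2 + 15) / (2*2) mod 37 = 3
x3 = s^2 - 2 x1 mod 37 = 3^2 - 2*31 = 21
y3 = s (x1 - x3) - y1 mod 37 = 3 * (31 - 21) - 2 = 28

2P = (21, 28)


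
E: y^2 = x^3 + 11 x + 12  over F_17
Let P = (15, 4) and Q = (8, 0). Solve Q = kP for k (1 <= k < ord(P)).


Enumerate multiples of P until we hit Q = (8, 0):
  1P = (15, 4)
  2P = (12, 11)
  3P = (3, 2)
  4P = (8, 0)
Match found at i = 4.

k = 4


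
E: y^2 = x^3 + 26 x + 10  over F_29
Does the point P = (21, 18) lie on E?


Check whether y^2 = x^3 + 26 x + 10 (mod 29) for (x, y) = (21, 18).
LHS: y^2 = 18^2 mod 29 = 5
RHS: x^3 + 26 x + 10 = 21^3 + 26*21 + 10 mod 29 = 15
LHS != RHS

No, not on the curve


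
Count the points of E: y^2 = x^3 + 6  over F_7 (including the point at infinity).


For each x in F_7, count y with y^2 = x^3 + 0 x + 6 mod 7:
  x = 1: RHS = 0, y in [0]  -> 1 point(s)
  x = 2: RHS = 0, y in [0]  -> 1 point(s)
  x = 4: RHS = 0, y in [0]  -> 1 point(s)
Affine points: 3. Add the point at infinity: total = 4.

#E(F_7) = 4


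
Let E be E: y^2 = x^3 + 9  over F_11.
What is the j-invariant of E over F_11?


Delta = -16(4 a^3 + 27 b^2) mod 11 = 10
-1728 * (4 a)^3 = -1728 * (4*0)^3 mod 11 = 0
j = 0 * 10^(-1) mod 11 = 0

j = 0 (mod 11)


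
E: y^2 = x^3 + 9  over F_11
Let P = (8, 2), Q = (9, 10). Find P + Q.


P != Q, so use the chord formula.
s = (y2 - y1) / (x2 - x1) = (8) / (1) mod 11 = 8
x3 = s^2 - x1 - x2 mod 11 = 8^2 - 8 - 9 = 3
y3 = s (x1 - x3) - y1 mod 11 = 8 * (8 - 3) - 2 = 5

P + Q = (3, 5)


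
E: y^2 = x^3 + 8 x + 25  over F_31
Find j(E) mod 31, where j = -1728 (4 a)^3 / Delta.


Delta = -16(4 a^3 + 27 b^2) mod 31 = 9
-1728 * (4 a)^3 = -1728 * (4*8)^3 mod 31 = 8
j = 8 * 9^(-1) mod 31 = 25

j = 25 (mod 31)


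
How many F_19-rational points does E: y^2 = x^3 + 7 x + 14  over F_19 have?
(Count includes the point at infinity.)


For each x in F_19, count y with y^2 = x^3 + 7 x + 14 mod 19:
  x = 2: RHS = 17, y in [6, 13]  -> 2 point(s)
  x = 3: RHS = 5, y in [9, 10]  -> 2 point(s)
  x = 4: RHS = 11, y in [7, 12]  -> 2 point(s)
  x = 6: RHS = 6, y in [5, 14]  -> 2 point(s)
  x = 7: RHS = 7, y in [8, 11]  -> 2 point(s)
  x = 10: RHS = 1, y in [1, 18]  -> 2 point(s)
  x = 11: RHS = 16, y in [4, 15]  -> 2 point(s)
  x = 14: RHS = 6, y in [5, 14]  -> 2 point(s)
  x = 15: RHS = 17, y in [6, 13]  -> 2 point(s)
  x = 16: RHS = 4, y in [2, 17]  -> 2 point(s)
  x = 17: RHS = 11, y in [7, 12]  -> 2 point(s)
  x = 18: RHS = 6, y in [5, 14]  -> 2 point(s)
Affine points: 24. Add the point at infinity: total = 25.

#E(F_19) = 25


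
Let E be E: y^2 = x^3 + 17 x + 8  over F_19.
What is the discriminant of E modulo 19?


4 a^3 + 27 b^2 = 4*17^3 + 27*8^2 = 19652 + 1728 = 21380
Delta = -16 * (21380) = -342080
Delta mod 19 = 15

Delta = 15 (mod 19)


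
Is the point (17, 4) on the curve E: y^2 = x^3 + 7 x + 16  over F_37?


Check whether y^2 = x^3 + 7 x + 16 (mod 37) for (x, y) = (17, 4).
LHS: y^2 = 4^2 mod 37 = 16
RHS: x^3 + 7 x + 16 = 17^3 + 7*17 + 16 mod 37 = 16
LHS = RHS

Yes, on the curve


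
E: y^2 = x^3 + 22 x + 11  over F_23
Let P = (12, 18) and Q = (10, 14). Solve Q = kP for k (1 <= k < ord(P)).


Enumerate multiples of P until we hit Q = (10, 14):
  1P = (12, 18)
  2P = (15, 17)
  3P = (14, 21)
  4P = (5, 4)
  5P = (10, 9)
  6P = (4, 18)
  7P = (7, 5)
  8P = (8, 20)
  9P = (9, 15)
  10P = (3, 14)
  11P = (17, 13)
  12P = (18, 11)
  13P = (18, 12)
  14P = (17, 10)
  15P = (3, 9)
  16P = (9, 8)
  17P = (8, 3)
  18P = (7, 18)
  19P = (4, 5)
  20P = (10, 14)
Match found at i = 20.

k = 20


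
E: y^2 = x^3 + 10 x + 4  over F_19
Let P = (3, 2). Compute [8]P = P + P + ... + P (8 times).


k = 8 = 1000_2 (binary, LSB first: 0001)
Double-and-add from P = (3, 2):
  bit 0 = 0: acc unchanged = O
  bit 1 = 0: acc unchanged = O
  bit 2 = 0: acc unchanged = O
  bit 3 = 1: acc = O + (14, 0) = (14, 0)

8P = (14, 0)


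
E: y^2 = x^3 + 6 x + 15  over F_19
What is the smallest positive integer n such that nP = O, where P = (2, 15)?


Compute successive multiples of P until we hit O:
  1P = (2, 15)
  2P = (7, 1)
  3P = (11, 14)
  4P = (10, 7)
  5P = (8, 10)
  6P = (6, 1)
  7P = (9, 0)
  8P = (6, 18)
  ... (continuing to 14P)
  14P = O

ord(P) = 14


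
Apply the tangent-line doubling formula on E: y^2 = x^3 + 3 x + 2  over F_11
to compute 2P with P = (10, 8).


Doubling: s = (3 x1^2 + a) / (2 y1)
s = (3*10^2 + 3) / (2*8) mod 11 = 10
x3 = s^2 - 2 x1 mod 11 = 10^2 - 2*10 = 3
y3 = s (x1 - x3) - y1 mod 11 = 10 * (10 - 3) - 8 = 7

2P = (3, 7)


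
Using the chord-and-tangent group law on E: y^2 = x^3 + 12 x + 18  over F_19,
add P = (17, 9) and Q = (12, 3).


P != Q, so use the chord formula.
s = (y2 - y1) / (x2 - x1) = (13) / (14) mod 19 = 5
x3 = s^2 - x1 - x2 mod 19 = 5^2 - 17 - 12 = 15
y3 = s (x1 - x3) - y1 mod 19 = 5 * (17 - 15) - 9 = 1

P + Q = (15, 1)


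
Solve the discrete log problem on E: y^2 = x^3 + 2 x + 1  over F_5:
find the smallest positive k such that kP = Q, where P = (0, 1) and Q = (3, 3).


Enumerate multiples of P until we hit Q = (3, 3):
  1P = (0, 1)
  2P = (1, 3)
  3P = (3, 3)
Match found at i = 3.

k = 3


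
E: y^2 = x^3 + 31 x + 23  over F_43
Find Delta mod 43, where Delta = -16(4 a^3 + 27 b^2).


4 a^3 + 27 b^2 = 4*31^3 + 27*23^2 = 119164 + 14283 = 133447
Delta = -16 * (133447) = -2135152
Delta mod 43 = 13

Delta = 13 (mod 43)


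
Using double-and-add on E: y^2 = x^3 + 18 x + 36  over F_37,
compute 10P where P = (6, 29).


k = 10 = 1010_2 (binary, LSB first: 0101)
Double-and-add from P = (6, 29):
  bit 0 = 0: acc unchanged = O
  bit 1 = 1: acc = O + (24, 11) = (24, 11)
  bit 2 = 0: acc unchanged = (24, 11)
  bit 3 = 1: acc = (24, 11) + (13, 32) = (33, 23)

10P = (33, 23)


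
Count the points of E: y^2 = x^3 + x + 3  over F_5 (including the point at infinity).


For each x in F_5, count y with y^2 = x^3 + 1 x + 3 mod 5:
  x = 1: RHS = 0, y in [0]  -> 1 point(s)
  x = 4: RHS = 1, y in [1, 4]  -> 2 point(s)
Affine points: 3. Add the point at infinity: total = 4.

#E(F_5) = 4


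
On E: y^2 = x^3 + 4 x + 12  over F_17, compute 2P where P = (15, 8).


Doubling: s = (3 x1^2 + a) / (2 y1)
s = (3*15^2 + 4) / (2*8) mod 17 = 1
x3 = s^2 - 2 x1 mod 17 = 1^2 - 2*15 = 5
y3 = s (x1 - x3) - y1 mod 17 = 1 * (15 - 5) - 8 = 2

2P = (5, 2)


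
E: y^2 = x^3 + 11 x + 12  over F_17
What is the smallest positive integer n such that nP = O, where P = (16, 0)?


Compute successive multiples of P until we hit O:
  1P = (16, 0)
  2P = O

ord(P) = 2


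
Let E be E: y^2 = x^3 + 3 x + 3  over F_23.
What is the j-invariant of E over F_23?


Delta = -16(4 a^3 + 27 b^2) mod 23 = 19
-1728 * (4 a)^3 = -1728 * (4*3)^3 mod 23 = 14
j = 14 * 19^(-1) mod 23 = 8

j = 8 (mod 23)


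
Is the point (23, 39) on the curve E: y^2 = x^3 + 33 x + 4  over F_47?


Check whether y^2 = x^3 + 33 x + 4 (mod 47) for (x, y) = (23, 39).
LHS: y^2 = 39^2 mod 47 = 17
RHS: x^3 + 33 x + 4 = 23^3 + 33*23 + 4 mod 47 = 5
LHS != RHS

No, not on the curve


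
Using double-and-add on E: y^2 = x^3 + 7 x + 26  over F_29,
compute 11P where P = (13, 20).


k = 11 = 1011_2 (binary, LSB first: 1101)
Double-and-add from P = (13, 20):
  bit 0 = 1: acc = O + (13, 20) = (13, 20)
  bit 1 = 1: acc = (13, 20) + (10, 20) = (6, 9)
  bit 2 = 0: acc unchanged = (6, 9)
  bit 3 = 1: acc = (6, 9) + (3, 25) = (13, 9)

11P = (13, 9)


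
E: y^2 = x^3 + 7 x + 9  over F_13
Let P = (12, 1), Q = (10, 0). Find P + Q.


P != Q, so use the chord formula.
s = (y2 - y1) / (x2 - x1) = (12) / (11) mod 13 = 7
x3 = s^2 - x1 - x2 mod 13 = 7^2 - 12 - 10 = 1
y3 = s (x1 - x3) - y1 mod 13 = 7 * (12 - 1) - 1 = 11

P + Q = (1, 11)


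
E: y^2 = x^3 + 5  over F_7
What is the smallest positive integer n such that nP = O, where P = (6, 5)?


Compute successive multiples of P until we hit O:
  1P = (6, 5)
  2P = (3, 5)
  3P = (5, 2)
  4P = (5, 5)
  5P = (3, 2)
  6P = (6, 2)
  7P = O

ord(P) = 7


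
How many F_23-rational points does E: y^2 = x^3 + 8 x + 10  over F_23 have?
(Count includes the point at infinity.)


For each x in F_23, count y with y^2 = x^3 + 8 x + 10 mod 23:
  x = 7: RHS = 18, y in [8, 15]  -> 2 point(s)
  x = 9: RHS = 6, y in [11, 12]  -> 2 point(s)
  x = 10: RHS = 9, y in [3, 20]  -> 2 point(s)
  x = 11: RHS = 3, y in [7, 16]  -> 2 point(s)
  x = 15: RHS = 9, y in [3, 20]  -> 2 point(s)
  x = 16: RHS = 2, y in [5, 18]  -> 2 point(s)
  x = 18: RHS = 6, y in [11, 12]  -> 2 point(s)
  x = 19: RHS = 6, y in [11, 12]  -> 2 point(s)
  x = 21: RHS = 9, y in [3, 20]  -> 2 point(s)
  x = 22: RHS = 1, y in [1, 22]  -> 2 point(s)
Affine points: 20. Add the point at infinity: total = 21.

#E(F_23) = 21


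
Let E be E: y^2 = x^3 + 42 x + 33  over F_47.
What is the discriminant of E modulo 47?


4 a^3 + 27 b^2 = 4*42^3 + 27*33^2 = 296352 + 29403 = 325755
Delta = -16 * (325755) = -5212080
Delta mod 47 = 32

Delta = 32 (mod 47)


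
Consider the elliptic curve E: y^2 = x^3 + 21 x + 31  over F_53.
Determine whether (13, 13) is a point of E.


Check whether y^2 = x^3 + 21 x + 31 (mod 53) for (x, y) = (13, 13).
LHS: y^2 = 13^2 mod 53 = 10
RHS: x^3 + 21 x + 31 = 13^3 + 21*13 + 31 mod 53 = 10
LHS = RHS

Yes, on the curve


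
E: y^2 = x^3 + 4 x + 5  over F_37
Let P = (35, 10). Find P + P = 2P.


Doubling: s = (3 x1^2 + a) / (2 y1)
s = (3*35^2 + 4) / (2*10) mod 37 = 23
x3 = s^2 - 2 x1 mod 37 = 23^2 - 2*35 = 15
y3 = s (x1 - x3) - y1 mod 37 = 23 * (35 - 15) - 10 = 6

2P = (15, 6)


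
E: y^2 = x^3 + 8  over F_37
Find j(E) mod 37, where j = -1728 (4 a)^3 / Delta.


Delta = -16(4 a^3 + 27 b^2) mod 37 = 28
-1728 * (4 a)^3 = -1728 * (4*0)^3 mod 37 = 0
j = 0 * 28^(-1) mod 37 = 0

j = 0 (mod 37)


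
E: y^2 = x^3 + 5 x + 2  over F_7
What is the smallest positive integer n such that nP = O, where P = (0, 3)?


Compute successive multiples of P until we hit O:
  1P = (0, 3)
  2P = (4, 3)
  3P = (3, 4)
  4P = (1, 6)
  5P = (1, 1)
  6P = (3, 3)
  7P = (4, 4)
  8P = (0, 4)
  ... (continuing to 9P)
  9P = O

ord(P) = 9


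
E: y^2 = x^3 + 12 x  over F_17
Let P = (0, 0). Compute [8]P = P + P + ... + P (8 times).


k = 8 = 1000_2 (binary, LSB first: 0001)
Double-and-add from P = (0, 0):
  bit 0 = 0: acc unchanged = O
  bit 1 = 0: acc unchanged = O
  bit 2 = 0: acc unchanged = O
  bit 3 = 1: acc = O + O = O

8P = O


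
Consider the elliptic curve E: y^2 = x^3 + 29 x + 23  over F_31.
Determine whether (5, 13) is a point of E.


Check whether y^2 = x^3 + 29 x + 23 (mod 31) for (x, y) = (5, 13).
LHS: y^2 = 13^2 mod 31 = 14
RHS: x^3 + 29 x + 23 = 5^3 + 29*5 + 23 mod 31 = 14
LHS = RHS

Yes, on the curve


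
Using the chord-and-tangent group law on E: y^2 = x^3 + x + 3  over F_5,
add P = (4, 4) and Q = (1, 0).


P != Q, so use the chord formula.
s = (y2 - y1) / (x2 - x1) = (1) / (2) mod 5 = 3
x3 = s^2 - x1 - x2 mod 5 = 3^2 - 4 - 1 = 4
y3 = s (x1 - x3) - y1 mod 5 = 3 * (4 - 4) - 4 = 1

P + Q = (4, 1)


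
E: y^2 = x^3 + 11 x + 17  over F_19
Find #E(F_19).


For each x in F_19, count y with y^2 = x^3 + 11 x + 17 mod 19:
  x = 0: RHS = 17, y in [6, 13]  -> 2 point(s)
  x = 2: RHS = 9, y in [3, 16]  -> 2 point(s)
  x = 3: RHS = 1, y in [1, 18]  -> 2 point(s)
  x = 4: RHS = 11, y in [7, 12]  -> 2 point(s)
  x = 5: RHS = 7, y in [8, 11]  -> 2 point(s)
  x = 7: RHS = 0, y in [0]  -> 1 point(s)
  x = 8: RHS = 9, y in [3, 16]  -> 2 point(s)
  x = 9: RHS = 9, y in [3, 16]  -> 2 point(s)
  x = 10: RHS = 6, y in [5, 14]  -> 2 point(s)
  x = 11: RHS = 6, y in [5, 14]  -> 2 point(s)
  x = 13: RHS = 1, y in [1, 18]  -> 2 point(s)
  x = 15: RHS = 4, y in [2, 17]  -> 2 point(s)
  x = 17: RHS = 6, y in [5, 14]  -> 2 point(s)
  x = 18: RHS = 5, y in [9, 10]  -> 2 point(s)
Affine points: 27. Add the point at infinity: total = 28.

#E(F_19) = 28


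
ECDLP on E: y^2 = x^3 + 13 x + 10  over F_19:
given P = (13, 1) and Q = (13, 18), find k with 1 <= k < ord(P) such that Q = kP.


Enumerate multiples of P until we hit Q = (13, 18):
  1P = (13, 1)
  2P = (10, 0)
  3P = (13, 18)
Match found at i = 3.

k = 3


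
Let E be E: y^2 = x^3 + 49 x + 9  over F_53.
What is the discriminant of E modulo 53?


4 a^3 + 27 b^2 = 4*49^3 + 27*9^2 = 470596 + 2187 = 472783
Delta = -16 * (472783) = -7564528
Delta mod 53 = 3

Delta = 3 (mod 53)


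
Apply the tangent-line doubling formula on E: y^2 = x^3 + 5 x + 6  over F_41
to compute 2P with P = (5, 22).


Doubling: s = (3 x1^2 + a) / (2 y1)
s = (3*5^2 + 5) / (2*22) mod 41 = 13
x3 = s^2 - 2 x1 mod 41 = 13^2 - 2*5 = 36
y3 = s (x1 - x3) - y1 mod 41 = 13 * (5 - 36) - 22 = 26

2P = (36, 26)


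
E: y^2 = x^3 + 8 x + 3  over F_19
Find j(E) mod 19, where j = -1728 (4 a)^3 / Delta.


Delta = -16(4 a^3 + 27 b^2) mod 19 = 14
-1728 * (4 a)^3 = -1728 * (4*8)^3 mod 19 = 12
j = 12 * 14^(-1) mod 19 = 9

j = 9 (mod 19)


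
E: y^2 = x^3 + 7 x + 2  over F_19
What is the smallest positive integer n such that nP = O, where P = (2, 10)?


Compute successive multiples of P until we hit O:
  1P = (2, 10)
  2P = (15, 9)
  3P = (11, 17)
  4P = (12, 16)
  5P = (16, 12)
  6P = (8, 0)
  7P = (16, 7)
  8P = (12, 3)
  ... (continuing to 12P)
  12P = O

ord(P) = 12


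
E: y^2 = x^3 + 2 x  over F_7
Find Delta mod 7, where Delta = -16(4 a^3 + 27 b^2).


4 a^3 + 27 b^2 = 4*2^3 + 27*0^2 = 32 + 0 = 32
Delta = -16 * (32) = -512
Delta mod 7 = 6

Delta = 6 (mod 7)


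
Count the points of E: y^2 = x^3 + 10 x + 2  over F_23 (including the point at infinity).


For each x in F_23, count y with y^2 = x^3 + 10 x + 2 mod 23:
  x = 0: RHS = 2, y in [5, 18]  -> 2 point(s)
  x = 1: RHS = 13, y in [6, 17]  -> 2 point(s)
  x = 3: RHS = 13, y in [6, 17]  -> 2 point(s)
  x = 5: RHS = 16, y in [4, 19]  -> 2 point(s)
  x = 6: RHS = 2, y in [5, 18]  -> 2 point(s)
  x = 7: RHS = 1, y in [1, 22]  -> 2 point(s)
  x = 9: RHS = 16, y in [4, 19]  -> 2 point(s)
  x = 13: RHS = 6, y in [11, 12]  -> 2 point(s)
  x = 15: RHS = 8, y in [10, 13]  -> 2 point(s)
  x = 16: RHS = 3, y in [7, 16]  -> 2 point(s)
  x = 17: RHS = 2, y in [5, 18]  -> 2 point(s)
  x = 19: RHS = 13, y in [6, 17]  -> 2 point(s)
Affine points: 24. Add the point at infinity: total = 25.

#E(F_23) = 25


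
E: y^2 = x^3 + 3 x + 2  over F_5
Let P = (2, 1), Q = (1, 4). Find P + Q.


P != Q, so use the chord formula.
s = (y2 - y1) / (x2 - x1) = (3) / (4) mod 5 = 2
x3 = s^2 - x1 - x2 mod 5 = 2^2 - 2 - 1 = 1
y3 = s (x1 - x3) - y1 mod 5 = 2 * (2 - 1) - 1 = 1

P + Q = (1, 1)


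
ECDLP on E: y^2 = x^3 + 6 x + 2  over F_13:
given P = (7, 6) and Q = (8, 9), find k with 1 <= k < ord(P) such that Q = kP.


Enumerate multiples of P until we hit Q = (8, 9):
  1P = (7, 6)
  2P = (8, 4)
  3P = (2, 10)
  4P = (1, 10)
  5P = (4, 5)
  6P = (5, 12)
  7P = (10, 3)
  8P = (10, 10)
  9P = (5, 1)
  10P = (4, 8)
  11P = (1, 3)
  12P = (2, 3)
  13P = (8, 9)
Match found at i = 13.

k = 13


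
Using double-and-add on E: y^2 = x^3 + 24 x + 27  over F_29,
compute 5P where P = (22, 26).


k = 5 = 101_2 (binary, LSB first: 101)
Double-and-add from P = (22, 26):
  bit 0 = 1: acc = O + (22, 26) = (22, 26)
  bit 1 = 0: acc unchanged = (22, 26)
  bit 2 = 1: acc = (22, 26) + (2, 24) = (14, 27)

5P = (14, 27)


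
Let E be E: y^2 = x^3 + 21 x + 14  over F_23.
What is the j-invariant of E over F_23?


Delta = -16(4 a^3 + 27 b^2) mod 23 = 20
-1728 * (4 a)^3 = -1728 * (4*21)^3 mod 23 = 18
j = 18 * 20^(-1) mod 23 = 17

j = 17 (mod 23)


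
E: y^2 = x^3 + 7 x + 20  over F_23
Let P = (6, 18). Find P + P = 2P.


Doubling: s = (3 x1^2 + a) / (2 y1)
s = (3*6^2 + 7) / (2*18) mod 23 = 0
x3 = s^2 - 2 x1 mod 23 = 0^2 - 2*6 = 11
y3 = s (x1 - x3) - y1 mod 23 = 0 * (6 - 11) - 18 = 5

2P = (11, 5)


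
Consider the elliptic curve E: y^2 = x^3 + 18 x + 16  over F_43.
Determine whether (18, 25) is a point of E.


Check whether y^2 = x^3 + 18 x + 16 (mod 43) for (x, y) = (18, 25).
LHS: y^2 = 25^2 mod 43 = 23
RHS: x^3 + 18 x + 16 = 18^3 + 18*18 + 16 mod 43 = 23
LHS = RHS

Yes, on the curve


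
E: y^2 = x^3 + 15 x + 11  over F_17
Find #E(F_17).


For each x in F_17, count y with y^2 = x^3 + 15 x + 11 mod 17:
  x = 2: RHS = 15, y in [7, 10]  -> 2 point(s)
  x = 3: RHS = 15, y in [7, 10]  -> 2 point(s)
  x = 4: RHS = 16, y in [4, 13]  -> 2 point(s)
  x = 7: RHS = 0, y in [0]  -> 1 point(s)
  x = 9: RHS = 8, y in [5, 12]  -> 2 point(s)
  x = 12: RHS = 15, y in [7, 10]  -> 2 point(s)
Affine points: 11. Add the point at infinity: total = 12.

#E(F_17) = 12


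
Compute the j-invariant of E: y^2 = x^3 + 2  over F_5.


Delta = -16(4 a^3 + 27 b^2) mod 5 = 2
-1728 * (4 a)^3 = -1728 * (4*0)^3 mod 5 = 0
j = 0 * 2^(-1) mod 5 = 0

j = 0 (mod 5)


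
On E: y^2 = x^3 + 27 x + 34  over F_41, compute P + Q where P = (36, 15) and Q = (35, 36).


P != Q, so use the chord formula.
s = (y2 - y1) / (x2 - x1) = (21) / (40) mod 41 = 20
x3 = s^2 - x1 - x2 mod 41 = 20^2 - 36 - 35 = 1
y3 = s (x1 - x3) - y1 mod 41 = 20 * (36 - 1) - 15 = 29

P + Q = (1, 29)


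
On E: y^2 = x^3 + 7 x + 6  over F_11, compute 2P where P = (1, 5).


Doubling: s = (3 x1^2 + a) / (2 y1)
s = (3*1^2 + 7) / (2*5) mod 11 = 1
x3 = s^2 - 2 x1 mod 11 = 1^2 - 2*1 = 10
y3 = s (x1 - x3) - y1 mod 11 = 1 * (1 - 10) - 5 = 8

2P = (10, 8)


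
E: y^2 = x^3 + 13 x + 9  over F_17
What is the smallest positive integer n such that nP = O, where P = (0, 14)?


Compute successive multiples of P until we hit O:
  1P = (0, 14)
  2P = (8, 9)
  3P = (7, 1)
  4P = (2, 14)
  5P = (15, 3)
  6P = (11, 2)
  7P = (10, 0)
  8P = (11, 15)
  ... (continuing to 14P)
  14P = O

ord(P) = 14


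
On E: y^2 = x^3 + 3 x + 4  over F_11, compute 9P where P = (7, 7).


k = 9 = 1001_2 (binary, LSB first: 1001)
Double-and-add from P = (7, 7):
  bit 0 = 1: acc = O + (7, 7) = (7, 7)
  bit 1 = 0: acc unchanged = (7, 7)
  bit 2 = 0: acc unchanged = (7, 7)
  bit 3 = 1: acc = (7, 7) + (8, 10) = (5, 10)

9P = (5, 10)


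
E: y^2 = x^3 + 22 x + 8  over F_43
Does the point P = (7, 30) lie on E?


Check whether y^2 = x^3 + 22 x + 8 (mod 43) for (x, y) = (7, 30).
LHS: y^2 = 30^2 mod 43 = 40
RHS: x^3 + 22 x + 8 = 7^3 + 22*7 + 8 mod 43 = 32
LHS != RHS

No, not on the curve


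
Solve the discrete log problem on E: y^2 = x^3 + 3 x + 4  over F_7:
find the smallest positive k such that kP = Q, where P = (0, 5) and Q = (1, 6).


Enumerate multiples of P until we hit Q = (1, 6):
  1P = (0, 5)
  2P = (1, 1)
  3P = (1, 6)
Match found at i = 3.

k = 3


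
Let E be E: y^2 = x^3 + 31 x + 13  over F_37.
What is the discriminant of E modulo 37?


4 a^3 + 27 b^2 = 4*31^3 + 27*13^2 = 119164 + 4563 = 123727
Delta = -16 * (123727) = -1979632
Delta mod 37 = 16

Delta = 16 (mod 37)


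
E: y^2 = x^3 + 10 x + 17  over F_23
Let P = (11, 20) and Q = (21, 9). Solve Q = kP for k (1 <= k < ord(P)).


Enumerate multiples of P until we hit Q = (21, 9):
  1P = (11, 20)
  2P = (10, 6)
  3P = (14, 7)
  4P = (4, 11)
  5P = (12, 5)
  6P = (18, 16)
  7P = (7, 4)
  8P = (21, 9)
Match found at i = 8.

k = 8


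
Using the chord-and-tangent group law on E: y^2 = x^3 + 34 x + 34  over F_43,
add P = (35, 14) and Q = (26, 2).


P != Q, so use the chord formula.
s = (y2 - y1) / (x2 - x1) = (31) / (34) mod 43 = 30
x3 = s^2 - x1 - x2 mod 43 = 30^2 - 35 - 26 = 22
y3 = s (x1 - x3) - y1 mod 43 = 30 * (35 - 22) - 14 = 32

P + Q = (22, 32)


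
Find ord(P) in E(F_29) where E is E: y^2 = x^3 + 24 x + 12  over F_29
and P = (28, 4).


Compute successive multiples of P until we hit O:
  1P = (28, 4)
  2P = (22, 9)
  3P = (24, 12)
  4P = (10, 18)
  5P = (7, 28)
  6P = (3, 13)
  7P = (23, 0)
  8P = (3, 16)
  ... (continuing to 14P)
  14P = O

ord(P) = 14


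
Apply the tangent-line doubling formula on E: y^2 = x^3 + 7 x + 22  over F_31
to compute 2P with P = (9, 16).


Doubling: s = (3 x1^2 + a) / (2 y1)
s = (3*9^2 + 7) / (2*16) mod 31 = 2
x3 = s^2 - 2 x1 mod 31 = 2^2 - 2*9 = 17
y3 = s (x1 - x3) - y1 mod 31 = 2 * (9 - 17) - 16 = 30

2P = (17, 30)


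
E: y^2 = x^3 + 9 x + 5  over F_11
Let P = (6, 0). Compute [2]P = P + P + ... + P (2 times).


k = 2 = 10_2 (binary, LSB first: 01)
Double-and-add from P = (6, 0):
  bit 0 = 0: acc unchanged = O
  bit 1 = 1: acc = O + O = O

2P = O


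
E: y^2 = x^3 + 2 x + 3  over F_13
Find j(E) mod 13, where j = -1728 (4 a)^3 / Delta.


Delta = -16(4 a^3 + 27 b^2) mod 13 = 7
-1728 * (4 a)^3 = -1728 * (4*2)^3 mod 13 = 5
j = 5 * 7^(-1) mod 13 = 10

j = 10 (mod 13)
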